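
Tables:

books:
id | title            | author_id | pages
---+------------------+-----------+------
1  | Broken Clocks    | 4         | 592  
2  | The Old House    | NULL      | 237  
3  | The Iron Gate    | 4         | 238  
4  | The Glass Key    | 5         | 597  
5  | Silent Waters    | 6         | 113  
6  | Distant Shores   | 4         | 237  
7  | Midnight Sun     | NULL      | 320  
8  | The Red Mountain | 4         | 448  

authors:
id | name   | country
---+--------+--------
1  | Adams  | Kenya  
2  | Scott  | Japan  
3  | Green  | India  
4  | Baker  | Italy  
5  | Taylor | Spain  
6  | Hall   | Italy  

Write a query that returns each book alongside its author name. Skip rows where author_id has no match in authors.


INNER JOIN keeps only books rows whose author_id matches an id in authors. Walk through each book:
  - book 1 (Broken Clocks): author_id=4 -> matches Baker
  - book 2 (The Old House): author_id=NULL, no match -> dropped
  - book 3 (The Iron Gate): author_id=4 -> matches Baker
  - book 4 (The Glass Key): author_id=5 -> matches Taylor
  - book 5 (Silent Waters): author_id=6 -> matches Hall
  - book 6 (Distant Shores): author_id=4 -> matches Baker
  - book 7 (Midnight Sun): author_id=NULL, no match -> dropped
  - book 8 (The Red Mountain): author_id=4 -> matches Baker
So 2 of 8 rows are dropped.

SQL:
SELECT a.title, b.name AS author
FROM books a
INNER JOIN authors b ON a.author_id = b.id

Result:
title            | author
-----------------+-------
Broken Clocks    | Baker 
The Iron Gate    | Baker 
The Glass Key    | Taylor
Silent Waters    | Hall  
Distant Shores   | Baker 
The Red Mountain | Baker 


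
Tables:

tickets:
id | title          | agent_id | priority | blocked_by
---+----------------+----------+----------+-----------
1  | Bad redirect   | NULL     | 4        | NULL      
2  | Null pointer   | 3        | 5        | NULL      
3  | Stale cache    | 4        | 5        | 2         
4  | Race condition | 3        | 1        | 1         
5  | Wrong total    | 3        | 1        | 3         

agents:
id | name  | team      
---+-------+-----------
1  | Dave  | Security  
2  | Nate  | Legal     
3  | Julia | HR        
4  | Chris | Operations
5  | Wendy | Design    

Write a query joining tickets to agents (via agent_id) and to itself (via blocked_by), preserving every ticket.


Two LEFT JOINs from the same base table tickets: one to agents via agent_id, one to tickets itself via blocked_by. Both are LEFT so every ticket is preserved.
Match against agents:
  - ticket 1 (Bad redirect): agent_id=NULL, no match -> kept with NULL
  - ticket 2 (Null pointer): agent_id=3 -> matches Julia
  - ticket 3 (Stale cache): agent_id=4 -> matches Chris
  - ticket 4 (Race condition): agent_id=3 -> matches Julia
  - ticket 5 (Wrong total): agent_id=3 -> matches Julia
Match against tickets (self):
  - ticket 1 (Bad redirect): blocked_by=NULL -> NULL
  - ticket 2 (Null pointer): blocked_by=NULL -> NULL
  - ticket 3 (Stale cache): blocked_by=2 -> Null pointer
  - ticket 4 (Race condition): blocked_by=1 -> Bad redirect
  - ticket 5 (Wrong total): blocked_by=3 -> Stale cache

SQL:
SELECT a.title, b.name AS agent, c.title AS blocked_by
FROM tickets a
LEFT JOIN agents b ON a.agent_id = b.id
LEFT JOIN tickets c ON a.blocked_by = c.id

Result:
title          | agent | blocked_by  
---------------+-------+-------------
Bad redirect   | NULL  | NULL        
Null pointer   | Julia | NULL        
Stale cache    | Chris | Null pointer
Race condition | Julia | Bad redirect
Wrong total    | Julia | Stale cache 


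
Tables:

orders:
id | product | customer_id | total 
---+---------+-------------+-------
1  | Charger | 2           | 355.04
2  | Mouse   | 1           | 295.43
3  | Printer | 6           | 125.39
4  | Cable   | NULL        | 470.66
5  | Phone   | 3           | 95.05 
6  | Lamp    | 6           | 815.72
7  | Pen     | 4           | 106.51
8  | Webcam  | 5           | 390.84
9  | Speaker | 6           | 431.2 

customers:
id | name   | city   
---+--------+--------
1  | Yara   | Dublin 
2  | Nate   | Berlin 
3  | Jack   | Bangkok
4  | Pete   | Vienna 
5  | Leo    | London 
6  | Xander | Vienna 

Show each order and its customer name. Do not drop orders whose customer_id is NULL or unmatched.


LEFT JOIN keeps every row from orders (the left table); where customer_id has no match in customers, the customer columns become NULL. Walk through each order:
  - order 1 (Charger): customer_id=2 -> matches Nate
  - order 2 (Mouse): customer_id=1 -> matches Yara
  - order 3 (Printer): customer_id=6 -> matches Xander
  - order 4 (Cable): customer_id=NULL, no match -> kept with NULL
  - order 5 (Phone): customer_id=3 -> matches Jack
  - order 6 (Lamp): customer_id=6 -> matches Xander
  - order 7 (Pen): customer_id=4 -> matches Pete
  - order 8 (Webcam): customer_id=5 -> matches Leo
  - order 9 (Speaker): customer_id=6 -> matches Xander
All 9 rows appear; 1 has NULL customer.

SQL:
SELECT a.product, b.name AS customer
FROM orders a
LEFT JOIN customers b ON a.customer_id = b.id

Result:
product | customer
--------+---------
Charger | Nate    
Mouse   | Yara    
Printer | Xander  
Cable   | NULL    
Phone   | Jack    
Lamp    | Xander  
Pen     | Pete    
Webcam  | Leo     
Speaker | Xander  


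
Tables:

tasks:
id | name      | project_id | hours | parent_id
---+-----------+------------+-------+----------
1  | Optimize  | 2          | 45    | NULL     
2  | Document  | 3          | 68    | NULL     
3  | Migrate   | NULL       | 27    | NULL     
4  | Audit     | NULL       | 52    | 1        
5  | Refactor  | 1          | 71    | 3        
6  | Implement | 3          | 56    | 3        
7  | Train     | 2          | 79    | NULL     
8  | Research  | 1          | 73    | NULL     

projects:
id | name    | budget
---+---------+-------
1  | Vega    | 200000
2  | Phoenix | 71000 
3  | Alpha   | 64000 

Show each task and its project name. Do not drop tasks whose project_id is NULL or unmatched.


LEFT JOIN keeps every row from tasks (the left table); where project_id has no match in projects, the project columns become NULL. Walk through each task:
  - task 1 (Optimize): project_id=2 -> matches Phoenix
  - task 2 (Document): project_id=3 -> matches Alpha
  - task 3 (Migrate): project_id=NULL, no match -> kept with NULL
  - task 4 (Audit): project_id=NULL, no match -> kept with NULL
  - task 5 (Refactor): project_id=1 -> matches Vega
  - task 6 (Implement): project_id=3 -> matches Alpha
  - task 7 (Train): project_id=2 -> matches Phoenix
  - task 8 (Research): project_id=1 -> matches Vega
All 8 rows appear; 2 have NULL project.

SQL:
SELECT a.name, b.name AS project
FROM tasks a
LEFT JOIN projects b ON a.project_id = b.id

Result:
name      | project
----------+--------
Optimize  | Phoenix
Document  | Alpha  
Migrate   | NULL   
Audit     | NULL   
Refactor  | Vega   
Implement | Alpha  
Train     | Phoenix
Research  | Vega   


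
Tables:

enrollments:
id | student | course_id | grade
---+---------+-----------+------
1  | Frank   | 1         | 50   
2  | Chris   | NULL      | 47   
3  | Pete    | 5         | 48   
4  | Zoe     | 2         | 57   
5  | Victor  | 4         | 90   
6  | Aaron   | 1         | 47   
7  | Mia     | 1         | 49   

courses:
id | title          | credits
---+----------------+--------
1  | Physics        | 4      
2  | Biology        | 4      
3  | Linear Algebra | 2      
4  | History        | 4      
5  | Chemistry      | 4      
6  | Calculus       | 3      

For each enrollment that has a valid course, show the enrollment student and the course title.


INNER JOIN keeps only enrollments rows whose course_id matches an id in courses. Walk through each enrollment:
  - enrollment 1 (Frank): course_id=1 -> matches Physics
  - enrollment 2 (Chris): course_id=NULL, no match -> dropped
  - enrollment 3 (Pete): course_id=5 -> matches Chemistry
  - enrollment 4 (Zoe): course_id=2 -> matches Biology
  - enrollment 5 (Victor): course_id=4 -> matches History
  - enrollment 6 (Aaron): course_id=1 -> matches Physics
  - enrollment 7 (Mia): course_id=1 -> matches Physics
So 1 of 7 rows is dropped.

SQL:
SELECT a.student, b.title AS course
FROM enrollments a
INNER JOIN courses b ON a.course_id = b.id

Result:
student | course   
--------+----------
Frank   | Physics  
Pete    | Chemistry
Zoe     | Biology  
Victor  | History  
Aaron   | Physics  
Mia     | Physics  


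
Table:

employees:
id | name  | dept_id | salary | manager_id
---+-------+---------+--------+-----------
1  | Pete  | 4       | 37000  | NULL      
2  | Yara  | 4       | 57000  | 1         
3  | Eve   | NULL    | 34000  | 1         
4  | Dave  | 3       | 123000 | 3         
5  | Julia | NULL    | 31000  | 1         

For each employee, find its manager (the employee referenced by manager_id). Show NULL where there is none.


This is a self-join: employees is joined to a second copy of itself, matching each row's manager_id to another row's id. Use LEFT JOIN so rows with manager_id=NULL are kept.
  - employee 1 (Pete): manager_id=NULL -> NULL
  - employee 2 (Yara): manager_id=1 -> Pete
  - employee 3 (Eve): manager_id=1 -> Pete
  - employee 4 (Dave): manager_id=3 -> Eve
  - employee 5 (Julia): manager_id=1 -> Pete

SQL:
SELECT a.name AS item, b.name AS manager
FROM employees a
LEFT JOIN employees b ON a.manager_id = b.id

Result:
item  | manager
------+--------
Pete  | NULL   
Yara  | Pete   
Eve   | Pete   
Dave  | Eve    
Julia | Pete   


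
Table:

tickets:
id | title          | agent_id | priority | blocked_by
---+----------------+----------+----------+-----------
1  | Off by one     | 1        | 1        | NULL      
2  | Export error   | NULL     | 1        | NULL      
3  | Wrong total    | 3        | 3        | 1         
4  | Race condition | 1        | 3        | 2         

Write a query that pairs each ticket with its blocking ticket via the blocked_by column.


This is a self-join: tickets is joined to a second copy of itself, matching each row's blocked_by to another row's id. Use LEFT JOIN so rows with blocked_by=NULL are kept.
  - ticket 1 (Off by one): blocked_by=NULL -> NULL
  - ticket 2 (Export error): blocked_by=NULL -> NULL
  - ticket 3 (Wrong total): blocked_by=1 -> Off by one
  - ticket 4 (Race condition): blocked_by=2 -> Export error

SQL:
SELECT a.title AS item, b.title AS blocked_by
FROM tickets a
LEFT JOIN tickets b ON a.blocked_by = b.id

Result:
item           | blocked_by  
---------------+-------------
Off by one     | NULL        
Export error   | NULL        
Wrong total    | Off by one  
Race condition | Export error


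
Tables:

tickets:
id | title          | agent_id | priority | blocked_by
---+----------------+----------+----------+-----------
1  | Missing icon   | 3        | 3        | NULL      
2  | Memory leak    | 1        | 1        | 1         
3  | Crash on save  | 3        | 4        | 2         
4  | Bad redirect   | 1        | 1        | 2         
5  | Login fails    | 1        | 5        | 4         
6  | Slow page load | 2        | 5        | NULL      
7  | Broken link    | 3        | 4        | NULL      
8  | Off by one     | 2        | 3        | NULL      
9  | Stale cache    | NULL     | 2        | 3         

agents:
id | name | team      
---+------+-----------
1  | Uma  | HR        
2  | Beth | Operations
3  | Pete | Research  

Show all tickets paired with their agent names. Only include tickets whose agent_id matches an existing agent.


INNER JOIN keeps only tickets rows whose agent_id matches an id in agents. Walk through each ticket:
  - ticket 1 (Missing icon): agent_id=3 -> matches Pete
  - ticket 2 (Memory leak): agent_id=1 -> matches Uma
  - ticket 3 (Crash on save): agent_id=3 -> matches Pete
  - ticket 4 (Bad redirect): agent_id=1 -> matches Uma
  - ticket 5 (Login fails): agent_id=1 -> matches Uma
  - ticket 6 (Slow page load): agent_id=2 -> matches Beth
  - ticket 7 (Broken link): agent_id=3 -> matches Pete
  - ticket 8 (Off by one): agent_id=2 -> matches Beth
  - ticket 9 (Stale cache): agent_id=NULL, no match -> dropped
So 1 of 9 rows is dropped.

SQL:
SELECT a.title, b.name AS agent
FROM tickets a
INNER JOIN agents b ON a.agent_id = b.id

Result:
title          | agent
---------------+------
Missing icon   | Pete 
Memory leak    | Uma  
Crash on save  | Pete 
Bad redirect   | Uma  
Login fails    | Uma  
Slow page load | Beth 
Broken link    | Pete 
Off by one     | Beth 


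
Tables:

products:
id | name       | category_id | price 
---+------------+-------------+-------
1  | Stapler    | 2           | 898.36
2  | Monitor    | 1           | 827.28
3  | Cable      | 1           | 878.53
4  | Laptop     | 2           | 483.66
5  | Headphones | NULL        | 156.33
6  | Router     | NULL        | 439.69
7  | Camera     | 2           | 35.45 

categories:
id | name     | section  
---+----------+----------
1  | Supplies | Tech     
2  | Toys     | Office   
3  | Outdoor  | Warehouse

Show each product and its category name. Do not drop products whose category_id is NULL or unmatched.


LEFT JOIN keeps every row from products (the left table); where category_id has no match in categories, the category columns become NULL. Walk through each product:
  - product 1 (Stapler): category_id=2 -> matches Toys
  - product 2 (Monitor): category_id=1 -> matches Supplies
  - product 3 (Cable): category_id=1 -> matches Supplies
  - product 4 (Laptop): category_id=2 -> matches Toys
  - product 5 (Headphones): category_id=NULL, no match -> kept with NULL
  - product 6 (Router): category_id=NULL, no match -> kept with NULL
  - product 7 (Camera): category_id=2 -> matches Toys
All 7 rows appear; 2 have NULL category.

SQL:
SELECT a.name, b.name AS category
FROM products a
LEFT JOIN categories b ON a.category_id = b.id

Result:
name       | category
-----------+---------
Stapler    | Toys    
Monitor    | Supplies
Cable      | Supplies
Laptop     | Toys    
Headphones | NULL    
Router     | NULL    
Camera     | Toys    


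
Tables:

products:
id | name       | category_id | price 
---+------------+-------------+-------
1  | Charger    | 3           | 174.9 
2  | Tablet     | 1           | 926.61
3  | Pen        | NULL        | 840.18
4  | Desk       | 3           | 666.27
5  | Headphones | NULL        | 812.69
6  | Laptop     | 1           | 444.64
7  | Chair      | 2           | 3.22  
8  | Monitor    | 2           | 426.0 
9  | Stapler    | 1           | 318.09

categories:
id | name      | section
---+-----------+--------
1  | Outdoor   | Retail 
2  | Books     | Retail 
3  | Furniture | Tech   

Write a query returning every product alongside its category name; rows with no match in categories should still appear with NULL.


LEFT JOIN keeps every row from products (the left table); where category_id has no match in categories, the category columns become NULL. Walk through each product:
  - product 1 (Charger): category_id=3 -> matches Furniture
  - product 2 (Tablet): category_id=1 -> matches Outdoor
  - product 3 (Pen): category_id=NULL, no match -> kept with NULL
  - product 4 (Desk): category_id=3 -> matches Furniture
  - product 5 (Headphones): category_id=NULL, no match -> kept with NULL
  - product 6 (Laptop): category_id=1 -> matches Outdoor
  - product 7 (Chair): category_id=2 -> matches Books
  - product 8 (Monitor): category_id=2 -> matches Books
  - product 9 (Stapler): category_id=1 -> matches Outdoor
All 9 rows appear; 2 have NULL category.

SQL:
SELECT a.name, b.name AS category
FROM products a
LEFT JOIN categories b ON a.category_id = b.id

Result:
name       | category 
-----------+----------
Charger    | Furniture
Tablet     | Outdoor  
Pen        | NULL     
Desk       | Furniture
Headphones | NULL     
Laptop     | Outdoor  
Chair      | Books    
Monitor    | Books    
Stapler    | Outdoor  


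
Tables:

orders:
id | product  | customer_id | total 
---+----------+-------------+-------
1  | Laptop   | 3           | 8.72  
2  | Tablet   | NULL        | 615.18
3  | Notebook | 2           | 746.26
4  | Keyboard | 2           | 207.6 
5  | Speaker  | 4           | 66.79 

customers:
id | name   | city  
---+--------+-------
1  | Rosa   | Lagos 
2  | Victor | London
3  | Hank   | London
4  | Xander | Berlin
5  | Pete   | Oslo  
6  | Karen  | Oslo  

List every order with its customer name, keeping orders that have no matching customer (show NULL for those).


LEFT JOIN keeps every row from orders (the left table); where customer_id has no match in customers, the customer columns become NULL. Walk through each order:
  - order 1 (Laptop): customer_id=3 -> matches Hank
  - order 2 (Tablet): customer_id=NULL, no match -> kept with NULL
  - order 3 (Notebook): customer_id=2 -> matches Victor
  - order 4 (Keyboard): customer_id=2 -> matches Victor
  - order 5 (Speaker): customer_id=4 -> matches Xander
All 5 rows appear; 1 has NULL customer.

SQL:
SELECT a.product, b.name AS customer
FROM orders a
LEFT JOIN customers b ON a.customer_id = b.id

Result:
product  | customer
---------+---------
Laptop   | Hank    
Tablet   | NULL    
Notebook | Victor  
Keyboard | Victor  
Speaker  | Xander  


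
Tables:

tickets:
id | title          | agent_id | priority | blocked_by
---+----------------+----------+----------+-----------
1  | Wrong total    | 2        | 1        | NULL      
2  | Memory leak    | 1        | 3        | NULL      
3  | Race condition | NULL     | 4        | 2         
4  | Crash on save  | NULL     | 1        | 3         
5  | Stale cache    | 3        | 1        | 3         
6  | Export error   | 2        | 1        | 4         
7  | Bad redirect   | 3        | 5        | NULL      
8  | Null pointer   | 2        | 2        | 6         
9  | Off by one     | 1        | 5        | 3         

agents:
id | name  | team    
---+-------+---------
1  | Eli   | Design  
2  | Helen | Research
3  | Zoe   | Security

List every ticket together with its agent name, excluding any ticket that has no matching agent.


INNER JOIN keeps only tickets rows whose agent_id matches an id in agents. Walk through each ticket:
  - ticket 1 (Wrong total): agent_id=2 -> matches Helen
  - ticket 2 (Memory leak): agent_id=1 -> matches Eli
  - ticket 3 (Race condition): agent_id=NULL, no match -> dropped
  - ticket 4 (Crash on save): agent_id=NULL, no match -> dropped
  - ticket 5 (Stale cache): agent_id=3 -> matches Zoe
  - ticket 6 (Export error): agent_id=2 -> matches Helen
  - ticket 7 (Bad redirect): agent_id=3 -> matches Zoe
  - ticket 8 (Null pointer): agent_id=2 -> matches Helen
  - ticket 9 (Off by one): agent_id=1 -> matches Eli
So 2 of 9 rows are dropped.

SQL:
SELECT a.title, b.name AS agent
FROM tickets a
INNER JOIN agents b ON a.agent_id = b.id

Result:
title        | agent
-------------+------
Wrong total  | Helen
Memory leak  | Eli  
Stale cache  | Zoe  
Export error | Helen
Bad redirect | Zoe  
Null pointer | Helen
Off by one   | Eli  


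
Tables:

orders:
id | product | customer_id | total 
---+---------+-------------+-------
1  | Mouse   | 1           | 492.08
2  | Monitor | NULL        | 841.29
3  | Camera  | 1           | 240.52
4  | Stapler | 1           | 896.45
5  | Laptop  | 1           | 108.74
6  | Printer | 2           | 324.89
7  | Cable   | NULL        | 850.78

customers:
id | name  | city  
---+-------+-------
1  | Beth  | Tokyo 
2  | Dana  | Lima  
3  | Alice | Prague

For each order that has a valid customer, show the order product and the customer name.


INNER JOIN keeps only orders rows whose customer_id matches an id in customers. Walk through each order:
  - order 1 (Mouse): customer_id=1 -> matches Beth
  - order 2 (Monitor): customer_id=NULL, no match -> dropped
  - order 3 (Camera): customer_id=1 -> matches Beth
  - order 4 (Stapler): customer_id=1 -> matches Beth
  - order 5 (Laptop): customer_id=1 -> matches Beth
  - order 6 (Printer): customer_id=2 -> matches Dana
  - order 7 (Cable): customer_id=NULL, no match -> dropped
So 2 of 7 rows are dropped.

SQL:
SELECT a.product, b.name AS customer
FROM orders a
INNER JOIN customers b ON a.customer_id = b.id

Result:
product | customer
--------+---------
Mouse   | Beth    
Camera  | Beth    
Stapler | Beth    
Laptop  | Beth    
Printer | Dana    


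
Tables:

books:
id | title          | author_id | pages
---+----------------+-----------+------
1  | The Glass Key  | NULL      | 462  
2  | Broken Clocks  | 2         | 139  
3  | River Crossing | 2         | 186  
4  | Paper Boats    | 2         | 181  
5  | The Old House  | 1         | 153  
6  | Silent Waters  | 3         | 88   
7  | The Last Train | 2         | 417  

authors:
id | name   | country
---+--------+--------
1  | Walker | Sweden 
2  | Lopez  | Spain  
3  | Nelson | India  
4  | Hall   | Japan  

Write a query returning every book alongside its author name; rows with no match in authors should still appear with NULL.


LEFT JOIN keeps every row from books (the left table); where author_id has no match in authors, the author columns become NULL. Walk through each book:
  - book 1 (The Glass Key): author_id=NULL, no match -> kept with NULL
  - book 2 (Broken Clocks): author_id=2 -> matches Lopez
  - book 3 (River Crossing): author_id=2 -> matches Lopez
  - book 4 (Paper Boats): author_id=2 -> matches Lopez
  - book 5 (The Old House): author_id=1 -> matches Walker
  - book 6 (Silent Waters): author_id=3 -> matches Nelson
  - book 7 (The Last Train): author_id=2 -> matches Lopez
All 7 rows appear; 1 has NULL author.

SQL:
SELECT a.title, b.name AS author
FROM books a
LEFT JOIN authors b ON a.author_id = b.id

Result:
title          | author
---------------+-------
The Glass Key  | NULL  
Broken Clocks  | Lopez 
River Crossing | Lopez 
Paper Boats    | Lopez 
The Old House  | Walker
Silent Waters  | Nelson
The Last Train | Lopez 


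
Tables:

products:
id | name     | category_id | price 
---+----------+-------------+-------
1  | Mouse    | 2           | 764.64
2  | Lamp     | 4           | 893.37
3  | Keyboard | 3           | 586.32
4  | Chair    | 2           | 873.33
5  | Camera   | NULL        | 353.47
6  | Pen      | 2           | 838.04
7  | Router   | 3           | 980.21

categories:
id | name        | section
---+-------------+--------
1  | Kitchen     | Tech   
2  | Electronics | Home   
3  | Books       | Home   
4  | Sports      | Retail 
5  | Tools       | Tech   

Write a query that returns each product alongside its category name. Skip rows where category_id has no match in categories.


INNER JOIN keeps only products rows whose category_id matches an id in categories. Walk through each product:
  - product 1 (Mouse): category_id=2 -> matches Electronics
  - product 2 (Lamp): category_id=4 -> matches Sports
  - product 3 (Keyboard): category_id=3 -> matches Books
  - product 4 (Chair): category_id=2 -> matches Electronics
  - product 5 (Camera): category_id=NULL, no match -> dropped
  - product 6 (Pen): category_id=2 -> matches Electronics
  - product 7 (Router): category_id=3 -> matches Books
So 1 of 7 rows is dropped.

SQL:
SELECT a.name, b.name AS category
FROM products a
INNER JOIN categories b ON a.category_id = b.id

Result:
name     | category   
---------+------------
Mouse    | Electronics
Lamp     | Sports     
Keyboard | Books      
Chair    | Electronics
Pen      | Electronics
Router   | Books      


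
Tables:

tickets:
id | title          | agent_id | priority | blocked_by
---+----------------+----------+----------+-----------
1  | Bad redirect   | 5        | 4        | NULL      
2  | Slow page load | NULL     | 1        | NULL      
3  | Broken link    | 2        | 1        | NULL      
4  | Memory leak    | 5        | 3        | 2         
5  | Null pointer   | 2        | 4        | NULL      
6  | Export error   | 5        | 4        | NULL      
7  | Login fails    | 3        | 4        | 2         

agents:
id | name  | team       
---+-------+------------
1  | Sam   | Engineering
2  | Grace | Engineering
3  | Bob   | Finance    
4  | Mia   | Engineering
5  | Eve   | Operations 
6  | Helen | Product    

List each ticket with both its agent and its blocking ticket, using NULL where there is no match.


Two LEFT JOINs from the same base table tickets: one to agents via agent_id, one to tickets itself via blocked_by. Both are LEFT so every ticket is preserved.
Match against agents:
  - ticket 1 (Bad redirect): agent_id=5 -> matches Eve
  - ticket 2 (Slow page load): agent_id=NULL, no match -> kept with NULL
  - ticket 3 (Broken link): agent_id=2 -> matches Grace
  - ticket 4 (Memory leak): agent_id=5 -> matches Eve
  - ticket 5 (Null pointer): agent_id=2 -> matches Grace
  - ticket 6 (Export error): agent_id=5 -> matches Eve
  - ticket 7 (Login fails): agent_id=3 -> matches Bob
Match against tickets (self):
  - ticket 1 (Bad redirect): blocked_by=NULL -> NULL
  - ticket 2 (Slow page load): blocked_by=NULL -> NULL
  - ticket 3 (Broken link): blocked_by=NULL -> NULL
  - ticket 4 (Memory leak): blocked_by=2 -> Slow page load
  - ticket 5 (Null pointer): blocked_by=NULL -> NULL
  - ticket 6 (Export error): blocked_by=NULL -> NULL
  - ticket 7 (Login fails): blocked_by=2 -> Slow page load

SQL:
SELECT a.title, b.name AS agent, c.title AS blocked_by
FROM tickets a
LEFT JOIN agents b ON a.agent_id = b.id
LEFT JOIN tickets c ON a.blocked_by = c.id

Result:
title          | agent | blocked_by    
---------------+-------+---------------
Bad redirect   | Eve   | NULL          
Slow page load | NULL  | NULL          
Broken link    | Grace | NULL          
Memory leak    | Eve   | Slow page load
Null pointer   | Grace | NULL          
Export error   | Eve   | NULL          
Login fails    | Bob   | Slow page load


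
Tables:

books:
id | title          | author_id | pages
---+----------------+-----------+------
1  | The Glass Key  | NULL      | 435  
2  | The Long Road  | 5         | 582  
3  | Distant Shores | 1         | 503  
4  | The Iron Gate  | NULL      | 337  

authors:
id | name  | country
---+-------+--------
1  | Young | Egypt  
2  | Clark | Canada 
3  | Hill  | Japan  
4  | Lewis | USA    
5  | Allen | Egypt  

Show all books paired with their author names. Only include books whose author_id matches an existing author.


INNER JOIN keeps only books rows whose author_id matches an id in authors. Walk through each book:
  - book 1 (The Glass Key): author_id=NULL, no match -> dropped
  - book 2 (The Long Road): author_id=5 -> matches Allen
  - book 3 (Distant Shores): author_id=1 -> matches Young
  - book 4 (The Iron Gate): author_id=NULL, no match -> dropped
So 2 of 4 rows are dropped.

SQL:
SELECT a.title, b.name AS author
FROM books a
INNER JOIN authors b ON a.author_id = b.id

Result:
title          | author
---------------+-------
The Long Road  | Allen 
Distant Shores | Young 


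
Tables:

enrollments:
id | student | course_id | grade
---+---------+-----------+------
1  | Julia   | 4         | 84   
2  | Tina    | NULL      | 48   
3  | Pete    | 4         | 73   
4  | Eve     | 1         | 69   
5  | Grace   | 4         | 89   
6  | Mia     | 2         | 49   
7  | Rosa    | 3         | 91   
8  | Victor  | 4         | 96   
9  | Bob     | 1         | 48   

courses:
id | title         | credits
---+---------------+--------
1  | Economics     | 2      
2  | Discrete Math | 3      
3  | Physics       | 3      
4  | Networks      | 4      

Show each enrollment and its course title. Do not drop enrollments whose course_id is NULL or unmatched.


LEFT JOIN keeps every row from enrollments (the left table); where course_id has no match in courses, the course columns become NULL. Walk through each enrollment:
  - enrollment 1 (Julia): course_id=4 -> matches Networks
  - enrollment 2 (Tina): course_id=NULL, no match -> kept with NULL
  - enrollment 3 (Pete): course_id=4 -> matches Networks
  - enrollment 4 (Eve): course_id=1 -> matches Economics
  - enrollment 5 (Grace): course_id=4 -> matches Networks
  - enrollment 6 (Mia): course_id=2 -> matches Discrete Math
  - enrollment 7 (Rosa): course_id=3 -> matches Physics
  - enrollment 8 (Victor): course_id=4 -> matches Networks
  - enrollment 9 (Bob): course_id=1 -> matches Economics
All 9 rows appear; 1 has NULL course.

SQL:
SELECT a.student, b.title AS course
FROM enrollments a
LEFT JOIN courses b ON a.course_id = b.id

Result:
student | course       
--------+--------------
Julia   | Networks     
Tina    | NULL         
Pete    | Networks     
Eve     | Economics    
Grace   | Networks     
Mia     | Discrete Math
Rosa    | Physics      
Victor  | Networks     
Bob     | Economics    


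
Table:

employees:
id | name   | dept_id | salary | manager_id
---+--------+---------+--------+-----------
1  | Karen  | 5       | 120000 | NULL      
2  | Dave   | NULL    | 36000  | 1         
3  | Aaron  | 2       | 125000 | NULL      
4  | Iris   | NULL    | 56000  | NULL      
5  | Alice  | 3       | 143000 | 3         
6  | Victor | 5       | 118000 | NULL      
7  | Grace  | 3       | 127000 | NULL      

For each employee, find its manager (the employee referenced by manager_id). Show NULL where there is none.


This is a self-join: employees is joined to a second copy of itself, matching each row's manager_id to another row's id. Use LEFT JOIN so rows with manager_id=NULL are kept.
  - employee 1 (Karen): manager_id=NULL -> NULL
  - employee 2 (Dave): manager_id=1 -> Karen
  - employee 3 (Aaron): manager_id=NULL -> NULL
  - employee 4 (Iris): manager_id=NULL -> NULL
  - employee 5 (Alice): manager_id=3 -> Aaron
  - employee 6 (Victor): manager_id=NULL -> NULL
  - employee 7 (Grace): manager_id=NULL -> NULL

SQL:
SELECT a.name AS item, b.name AS manager
FROM employees a
LEFT JOIN employees b ON a.manager_id = b.id

Result:
item   | manager
-------+--------
Karen  | NULL   
Dave   | Karen  
Aaron  | NULL   
Iris   | NULL   
Alice  | Aaron  
Victor | NULL   
Grace  | NULL   


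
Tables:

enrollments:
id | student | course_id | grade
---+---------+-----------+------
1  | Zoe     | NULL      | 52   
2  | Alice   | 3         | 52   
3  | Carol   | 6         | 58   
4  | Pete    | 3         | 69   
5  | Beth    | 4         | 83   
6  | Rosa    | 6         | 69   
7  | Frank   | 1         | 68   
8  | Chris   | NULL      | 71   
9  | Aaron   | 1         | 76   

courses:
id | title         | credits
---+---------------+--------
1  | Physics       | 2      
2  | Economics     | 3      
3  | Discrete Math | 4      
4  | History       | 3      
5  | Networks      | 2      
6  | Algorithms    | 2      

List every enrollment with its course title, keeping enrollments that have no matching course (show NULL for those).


LEFT JOIN keeps every row from enrollments (the left table); where course_id has no match in courses, the course columns become NULL. Walk through each enrollment:
  - enrollment 1 (Zoe): course_id=NULL, no match -> kept with NULL
  - enrollment 2 (Alice): course_id=3 -> matches Discrete Math
  - enrollment 3 (Carol): course_id=6 -> matches Algorithms
  - enrollment 4 (Pete): course_id=3 -> matches Discrete Math
  - enrollment 5 (Beth): course_id=4 -> matches History
  - enrollment 6 (Rosa): course_id=6 -> matches Algorithms
  - enrollment 7 (Frank): course_id=1 -> matches Physics
  - enrollment 8 (Chris): course_id=NULL, no match -> kept with NULL
  - enrollment 9 (Aaron): course_id=1 -> matches Physics
All 9 rows appear; 2 have NULL course.

SQL:
SELECT a.student, b.title AS course
FROM enrollments a
LEFT JOIN courses b ON a.course_id = b.id

Result:
student | course       
--------+--------------
Zoe     | NULL         
Alice   | Discrete Math
Carol   | Algorithms   
Pete    | Discrete Math
Beth    | History      
Rosa    | Algorithms   
Frank   | Physics      
Chris   | NULL         
Aaron   | Physics      


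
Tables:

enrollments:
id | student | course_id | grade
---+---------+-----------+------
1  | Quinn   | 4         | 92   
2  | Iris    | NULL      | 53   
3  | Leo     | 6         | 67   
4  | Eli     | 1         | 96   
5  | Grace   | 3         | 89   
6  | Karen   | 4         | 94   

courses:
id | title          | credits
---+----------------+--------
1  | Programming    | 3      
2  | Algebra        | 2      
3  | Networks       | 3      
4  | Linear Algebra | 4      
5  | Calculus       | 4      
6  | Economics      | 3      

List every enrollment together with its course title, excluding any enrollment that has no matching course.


INNER JOIN keeps only enrollments rows whose course_id matches an id in courses. Walk through each enrollment:
  - enrollment 1 (Quinn): course_id=4 -> matches Linear Algebra
  - enrollment 2 (Iris): course_id=NULL, no match -> dropped
  - enrollment 3 (Leo): course_id=6 -> matches Economics
  - enrollment 4 (Eli): course_id=1 -> matches Programming
  - enrollment 5 (Grace): course_id=3 -> matches Networks
  - enrollment 6 (Karen): course_id=4 -> matches Linear Algebra
So 1 of 6 rows is dropped.

SQL:
SELECT a.student, b.title AS course
FROM enrollments a
INNER JOIN courses b ON a.course_id = b.id

Result:
student | course        
--------+---------------
Quinn   | Linear Algebra
Leo     | Economics     
Eli     | Programming   
Grace   | Networks      
Karen   | Linear Algebra


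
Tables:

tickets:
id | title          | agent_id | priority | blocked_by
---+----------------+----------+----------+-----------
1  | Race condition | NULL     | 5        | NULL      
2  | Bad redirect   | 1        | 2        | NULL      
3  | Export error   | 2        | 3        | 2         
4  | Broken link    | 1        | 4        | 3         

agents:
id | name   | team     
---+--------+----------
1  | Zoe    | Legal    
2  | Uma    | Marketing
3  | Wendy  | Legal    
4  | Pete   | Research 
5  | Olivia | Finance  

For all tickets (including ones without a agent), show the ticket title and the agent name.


LEFT JOIN keeps every row from tickets (the left table); where agent_id has no match in agents, the agent columns become NULL. Walk through each ticket:
  - ticket 1 (Race condition): agent_id=NULL, no match -> kept with NULL
  - ticket 2 (Bad redirect): agent_id=1 -> matches Zoe
  - ticket 3 (Export error): agent_id=2 -> matches Uma
  - ticket 4 (Broken link): agent_id=1 -> matches Zoe
All 4 rows appear; 1 has NULL agent.

SQL:
SELECT a.title, b.name AS agent
FROM tickets a
LEFT JOIN agents b ON a.agent_id = b.id

Result:
title          | agent
---------------+------
Race condition | NULL 
Bad redirect   | Zoe  
Export error   | Uma  
Broken link    | Zoe  


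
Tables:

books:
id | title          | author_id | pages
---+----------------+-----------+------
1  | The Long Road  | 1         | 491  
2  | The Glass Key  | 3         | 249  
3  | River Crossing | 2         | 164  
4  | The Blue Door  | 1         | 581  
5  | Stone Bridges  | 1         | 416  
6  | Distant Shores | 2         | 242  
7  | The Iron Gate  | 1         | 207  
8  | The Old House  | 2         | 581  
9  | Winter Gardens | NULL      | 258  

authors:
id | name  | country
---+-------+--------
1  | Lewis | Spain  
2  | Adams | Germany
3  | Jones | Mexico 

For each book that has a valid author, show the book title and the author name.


INNER JOIN keeps only books rows whose author_id matches an id in authors. Walk through each book:
  - book 1 (The Long Road): author_id=1 -> matches Lewis
  - book 2 (The Glass Key): author_id=3 -> matches Jones
  - book 3 (River Crossing): author_id=2 -> matches Adams
  - book 4 (The Blue Door): author_id=1 -> matches Lewis
  - book 5 (Stone Bridges): author_id=1 -> matches Lewis
  - book 6 (Distant Shores): author_id=2 -> matches Adams
  - book 7 (The Iron Gate): author_id=1 -> matches Lewis
  - book 8 (The Old House): author_id=2 -> matches Adams
  - book 9 (Winter Gardens): author_id=NULL, no match -> dropped
So 1 of 9 rows is dropped.

SQL:
SELECT a.title, b.name AS author
FROM books a
INNER JOIN authors b ON a.author_id = b.id

Result:
title          | author
---------------+-------
The Long Road  | Lewis 
The Glass Key  | Jones 
River Crossing | Adams 
The Blue Door  | Lewis 
Stone Bridges  | Lewis 
Distant Shores | Adams 
The Iron Gate  | Lewis 
The Old House  | Adams 


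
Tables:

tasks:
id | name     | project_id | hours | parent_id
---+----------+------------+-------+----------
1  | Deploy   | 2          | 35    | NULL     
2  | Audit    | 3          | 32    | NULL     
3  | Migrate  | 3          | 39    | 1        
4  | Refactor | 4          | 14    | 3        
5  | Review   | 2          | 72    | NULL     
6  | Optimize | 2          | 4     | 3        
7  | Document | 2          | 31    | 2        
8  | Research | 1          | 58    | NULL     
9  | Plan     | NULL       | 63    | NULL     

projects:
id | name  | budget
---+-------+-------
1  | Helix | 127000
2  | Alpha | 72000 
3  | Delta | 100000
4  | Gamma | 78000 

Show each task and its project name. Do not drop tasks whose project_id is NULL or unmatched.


LEFT JOIN keeps every row from tasks (the left table); where project_id has no match in projects, the project columns become NULL. Walk through each task:
  - task 1 (Deploy): project_id=2 -> matches Alpha
  - task 2 (Audit): project_id=3 -> matches Delta
  - task 3 (Migrate): project_id=3 -> matches Delta
  - task 4 (Refactor): project_id=4 -> matches Gamma
  - task 5 (Review): project_id=2 -> matches Alpha
  - task 6 (Optimize): project_id=2 -> matches Alpha
  - task 7 (Document): project_id=2 -> matches Alpha
  - task 8 (Research): project_id=1 -> matches Helix
  - task 9 (Plan): project_id=NULL, no match -> kept with NULL
All 9 rows appear; 1 has NULL project.

SQL:
SELECT a.name, b.name AS project
FROM tasks a
LEFT JOIN projects b ON a.project_id = b.id

Result:
name     | project
---------+--------
Deploy   | Alpha  
Audit    | Delta  
Migrate  | Delta  
Refactor | Gamma  
Review   | Alpha  
Optimize | Alpha  
Document | Alpha  
Research | Helix  
Plan     | NULL   


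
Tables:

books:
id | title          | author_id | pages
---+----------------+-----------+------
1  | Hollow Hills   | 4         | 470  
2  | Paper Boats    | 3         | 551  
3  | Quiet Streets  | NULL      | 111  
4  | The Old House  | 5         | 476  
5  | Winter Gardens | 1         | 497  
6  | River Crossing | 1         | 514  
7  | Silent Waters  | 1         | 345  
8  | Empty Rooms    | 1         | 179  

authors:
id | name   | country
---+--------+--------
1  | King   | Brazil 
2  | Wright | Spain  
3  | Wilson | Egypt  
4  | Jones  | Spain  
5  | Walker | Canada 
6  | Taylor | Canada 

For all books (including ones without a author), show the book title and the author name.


LEFT JOIN keeps every row from books (the left table); where author_id has no match in authors, the author columns become NULL. Walk through each book:
  - book 1 (Hollow Hills): author_id=4 -> matches Jones
  - book 2 (Paper Boats): author_id=3 -> matches Wilson
  - book 3 (Quiet Streets): author_id=NULL, no match -> kept with NULL
  - book 4 (The Old House): author_id=5 -> matches Walker
  - book 5 (Winter Gardens): author_id=1 -> matches King
  - book 6 (River Crossing): author_id=1 -> matches King
  - book 7 (Silent Waters): author_id=1 -> matches King
  - book 8 (Empty Rooms): author_id=1 -> matches King
All 8 rows appear; 1 has NULL author.

SQL:
SELECT a.title, b.name AS author
FROM books a
LEFT JOIN authors b ON a.author_id = b.id

Result:
title          | author
---------------+-------
Hollow Hills   | Jones 
Paper Boats    | Wilson
Quiet Streets  | NULL  
The Old House  | Walker
Winter Gardens | King  
River Crossing | King  
Silent Waters  | King  
Empty Rooms    | King  


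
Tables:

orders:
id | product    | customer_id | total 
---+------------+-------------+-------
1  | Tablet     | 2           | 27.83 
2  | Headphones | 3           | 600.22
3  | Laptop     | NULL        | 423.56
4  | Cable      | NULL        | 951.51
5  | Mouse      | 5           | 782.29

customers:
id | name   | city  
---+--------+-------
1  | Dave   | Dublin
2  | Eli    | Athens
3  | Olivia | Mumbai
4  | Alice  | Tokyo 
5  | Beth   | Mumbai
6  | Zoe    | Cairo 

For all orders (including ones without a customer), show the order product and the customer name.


LEFT JOIN keeps every row from orders (the left table); where customer_id has no match in customers, the customer columns become NULL. Walk through each order:
  - order 1 (Tablet): customer_id=2 -> matches Eli
  - order 2 (Headphones): customer_id=3 -> matches Olivia
  - order 3 (Laptop): customer_id=NULL, no match -> kept with NULL
  - order 4 (Cable): customer_id=NULL, no match -> kept with NULL
  - order 5 (Mouse): customer_id=5 -> matches Beth
All 5 rows appear; 2 have NULL customer.

SQL:
SELECT a.product, b.name AS customer
FROM orders a
LEFT JOIN customers b ON a.customer_id = b.id

Result:
product    | customer
-----------+---------
Tablet     | Eli     
Headphones | Olivia  
Laptop     | NULL    
Cable      | NULL    
Mouse      | Beth    
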